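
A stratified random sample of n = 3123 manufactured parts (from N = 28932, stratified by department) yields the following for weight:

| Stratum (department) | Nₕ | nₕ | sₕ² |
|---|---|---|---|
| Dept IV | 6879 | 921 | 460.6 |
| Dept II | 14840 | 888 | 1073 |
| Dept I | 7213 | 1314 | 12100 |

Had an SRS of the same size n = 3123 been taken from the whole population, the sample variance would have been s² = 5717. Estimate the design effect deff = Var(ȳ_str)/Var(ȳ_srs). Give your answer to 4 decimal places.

Var(ȳ_str) = Σ Wₕ²(1−fₕ)sₕ²/nₕ with Wₕ = Nₕ/28932:
  Dept IV: (6879/28932)²·(1−921/6879)·460.6/921 = 0.024486866
  Dept II: (14840/28932)²·(1−888/14840)·1073/888 = 0.29888231
  Dept I: (7213/28932)²·(1−1314/7213)·12100/1314 = 0.46808791
  → Var(ȳ_str) = 0.79145709.
Var(ȳ_srs) = (1 − 3123/28932)·5717/3123 = 1.6330103.
deff = 0.79145709 / 1.6330103 = 0.4847.

0.4847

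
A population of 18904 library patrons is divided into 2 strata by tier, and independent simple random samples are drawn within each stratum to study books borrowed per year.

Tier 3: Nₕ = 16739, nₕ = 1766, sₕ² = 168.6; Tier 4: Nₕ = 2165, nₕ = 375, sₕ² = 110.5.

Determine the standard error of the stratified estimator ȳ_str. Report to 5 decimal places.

0.26486

Var(ȳ_str) = Σₕ Wₕ²(1 − fₕ)sₕ²/nₕ with Wₕ = Nₕ/N, N = 18904.
Tier 3: Wₕ = 0.88547397; term = 0.88547397²·(1 − 0.10550212)·168.6/1766 = 0.066957278.
Tier 4: Wₕ = 0.11452603; term = 0.11452603²·(1 − 0.17321016)·110.5/375 = 0.0031954684.
Sum = 0.070152746.
SE = √(0.070152746) = 0.26486.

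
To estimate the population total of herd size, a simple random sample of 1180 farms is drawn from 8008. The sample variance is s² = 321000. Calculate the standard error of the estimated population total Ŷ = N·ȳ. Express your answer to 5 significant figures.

121960

Var(Ŷ) = N²·Var(ȳ) = N²·(1 − n/N)·s²/n.
f = 1180/8008 = 0.14735265; Var(ȳ) = 0.85264735·321000/1180 = 231.94898.
Var(Ŷ) = 8008² · 231.94898 = 1.4874439 × 10^10.
SE(Ŷ) = √(1.4874439 × 10^10) = 121960.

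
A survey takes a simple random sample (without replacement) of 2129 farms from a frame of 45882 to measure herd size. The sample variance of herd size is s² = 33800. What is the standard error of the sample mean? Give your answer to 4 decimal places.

Under SRS without replacement, Var(ȳ) = (1 − f)·s²/n with f = n/N = 2129/45882 = 0.04640164.
Var(ȳ) = (1 − 0.04640164)·33800/2129 = 0.95359836·15.875998 = 15.139326.
SE(ȳ) = √(15.139326) = 3.8909.

3.8909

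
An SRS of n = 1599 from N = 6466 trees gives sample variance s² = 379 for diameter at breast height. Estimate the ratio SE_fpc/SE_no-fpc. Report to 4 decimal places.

0.8676

f = n/N = 1599/6466 = 0.24729354.
SE_no-fpc = √(s²/n) = 0.48685022; SE_fpc = √((1−f)s²/n) = 0.42238472.
Ratio = √(1−f) = 0.86758657.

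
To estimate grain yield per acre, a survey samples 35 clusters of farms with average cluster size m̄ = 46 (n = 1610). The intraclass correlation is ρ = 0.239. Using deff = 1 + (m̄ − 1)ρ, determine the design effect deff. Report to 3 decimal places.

deff = 1 + (46 − 1)·0.239 = 1 + 10.755 = 11.755.

11.755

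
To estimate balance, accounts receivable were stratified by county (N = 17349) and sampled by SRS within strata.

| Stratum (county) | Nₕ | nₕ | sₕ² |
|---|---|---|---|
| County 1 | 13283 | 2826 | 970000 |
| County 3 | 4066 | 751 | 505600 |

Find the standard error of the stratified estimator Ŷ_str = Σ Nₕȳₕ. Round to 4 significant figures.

238200

Var(Ŷ_str) = Σₕ Nₕ²(1 − fₕ)sₕ²/nₕ.
County 1: 13283²·(1 − 2826/13283)·970000/2826 = 4.7676334 × 10^10.
County 3: 4066²·(1 − 751/4066)·505600/751 = 9.0744024 × 10^9.
Sum = 5.6750736 × 10^10.
SE = √(5.6750736 × 10^10) = 238200.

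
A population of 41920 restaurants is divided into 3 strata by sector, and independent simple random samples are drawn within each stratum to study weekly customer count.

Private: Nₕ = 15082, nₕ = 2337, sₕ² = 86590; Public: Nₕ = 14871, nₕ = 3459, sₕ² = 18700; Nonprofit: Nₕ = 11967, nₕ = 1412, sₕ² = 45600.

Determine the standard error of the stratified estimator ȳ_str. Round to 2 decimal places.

Var(ȳ_str) = Σₕ Wₕ²(1 − fₕ)sₕ²/nₕ with Wₕ = Nₕ/N, N = 41920.
Private: Wₕ = 0.35978053; term = 0.35978053²·(1 − 0.15495292)·86590/2337 = 4.0528941.
Public: Wₕ = 0.35474714; term = 0.35474714²·(1 − 0.23260036)·18700/3459 = 0.52209608.
Nonprofit: Wₕ = 0.28547233; term = 0.28547233²·(1 − 0.11799114)·45600/1412 = 2.3212992.
Sum = 6.8962894.
SE = √(6.8962894) = 2.63.

2.63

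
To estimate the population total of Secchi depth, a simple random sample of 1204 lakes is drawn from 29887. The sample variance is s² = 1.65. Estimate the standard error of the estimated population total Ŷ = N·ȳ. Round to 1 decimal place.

1083.9

Var(Ŷ) = N²·Var(ȳ) = N²·(1 − n/N)·s²/n.
f = 1204/29887 = 0.04028507; Var(ȳ) = 0.95971493·1.65/1204 = 0.0013152239.
Var(Ŷ) = 29887² · 0.0013152239 = 1.1748011 × 10^6.
SE(Ŷ) = √(1.1748011 × 10^6) = 1083.9.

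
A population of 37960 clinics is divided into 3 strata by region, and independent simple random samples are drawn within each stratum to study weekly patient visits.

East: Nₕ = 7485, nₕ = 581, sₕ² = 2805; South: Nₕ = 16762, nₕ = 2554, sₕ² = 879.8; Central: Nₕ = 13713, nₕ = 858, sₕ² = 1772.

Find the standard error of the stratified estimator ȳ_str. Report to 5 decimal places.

0.69479

Var(ȳ_str) = Σₕ Wₕ²(1 − fₕ)sₕ²/nₕ with Wₕ = Nₕ/N, N = 37960.
East: Wₕ = 0.19718124; term = 0.19718124²·(1 − 0.07762191)·2805/581 = 0.1731398.
South: Wₕ = 0.44157007; term = 0.44157007²·(1 − 0.15236845)·879.8/2554 = 0.056933704.
Central: Wₕ = 0.36124868; term = 0.36124868²·(1 − 0.06256837)·1772/858 = 0.2526554.
Sum = 0.4827289.
SE = √(0.4827289) = 0.69479.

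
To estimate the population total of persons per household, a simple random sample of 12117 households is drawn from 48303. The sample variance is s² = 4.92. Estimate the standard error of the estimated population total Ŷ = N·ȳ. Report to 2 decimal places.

Var(Ŷ) = N²·Var(ȳ) = N²·(1 − n/N)·s²/n.
f = 12117/48303 = 0.25085398; Var(ȳ) = 0.74914602·4.92/12117 = 3.0418407 × 10^-4.
Var(Ŷ) = 48303² · (3.0418407 × 10^-4) = 709716.13.
SE(Ŷ) = √(709716.13) = 842.45.

842.45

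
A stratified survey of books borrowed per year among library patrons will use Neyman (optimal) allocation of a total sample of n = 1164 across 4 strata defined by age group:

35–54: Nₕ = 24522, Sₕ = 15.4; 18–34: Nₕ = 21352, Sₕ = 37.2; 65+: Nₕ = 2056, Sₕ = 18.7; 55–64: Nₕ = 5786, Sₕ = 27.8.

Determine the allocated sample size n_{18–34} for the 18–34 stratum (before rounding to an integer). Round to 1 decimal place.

Neyman allocation: nₕ = n·NₕSₕ / Σⱼ NⱼSⱼ.
Σ NⱼSⱼ = 24522·15.4 + 21352·37.2 + 2056·18.7 + 5786·27.8 = 1.3712312 × 10^6.
n_{18–34} = 1164·21352·37.2 / (1.3712312 × 10^6) = 674.3.

674.3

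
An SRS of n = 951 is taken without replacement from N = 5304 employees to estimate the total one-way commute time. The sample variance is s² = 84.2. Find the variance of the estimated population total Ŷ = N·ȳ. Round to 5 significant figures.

2.0442 × 10^6

Var(Ŷ) = N²·Var(ȳ) = N²·(1 − n/N)·s²/n.
f = 951/5304 = 0.17929864; Var(ȳ) = 0.82070136·84.2/951 = 0.072663569.
Var(Ŷ) = 5304² · 0.072663569 = 2.0442018 × 10^6.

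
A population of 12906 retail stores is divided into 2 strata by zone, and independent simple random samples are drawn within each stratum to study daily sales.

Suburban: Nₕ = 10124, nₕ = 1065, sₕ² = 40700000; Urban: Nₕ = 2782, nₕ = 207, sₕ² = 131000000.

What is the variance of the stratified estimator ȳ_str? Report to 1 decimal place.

Var(ȳ_str) = Σₕ Wₕ²(1 − fₕ)sₕ²/nₕ with Wₕ = Nₕ/N, N = 12906.
Suburban: Wₕ = 0.78444135; term = 0.78444135²·(1 − 0.10519557)·40700000/1065 = 21042.332.
Urban: Wₕ = 0.21555865; term = 0.21555865²·(1 − 0.07440690)·131000000/207 = 27217.735.
Sum = 48260.067.

48260.1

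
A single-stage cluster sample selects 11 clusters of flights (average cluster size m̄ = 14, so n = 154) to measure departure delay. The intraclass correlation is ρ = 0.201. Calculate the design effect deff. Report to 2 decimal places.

deff = 1 + (14 − 1)·0.201 = 1 + 2.613 = 3.613.

3.61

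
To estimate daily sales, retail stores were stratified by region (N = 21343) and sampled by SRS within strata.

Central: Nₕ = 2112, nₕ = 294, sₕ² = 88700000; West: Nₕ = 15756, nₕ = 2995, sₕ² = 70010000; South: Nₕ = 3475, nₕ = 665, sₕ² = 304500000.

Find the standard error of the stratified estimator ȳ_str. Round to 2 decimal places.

Var(ȳ_str) = Σₕ Wₕ²(1 − fₕ)sₕ²/nₕ with Wₕ = Nₕ/N, N = 21343.
Central: Wₕ = 0.09895516; term = 0.09895516²·(1 − 0.13920455)·88700000/294 = 2543.0398.
West: Wₕ = 0.73822799; term = 0.73822799²·(1 − 0.19008632)·70010000/2995 = 10317.703.
South: Wₕ = 0.16281685; term = 0.16281685²·(1 − 0.19136691)·304500000/665 = 9815.5774.
Sum = 22676.32.
SE = √(22676.32) = 150.59.

150.59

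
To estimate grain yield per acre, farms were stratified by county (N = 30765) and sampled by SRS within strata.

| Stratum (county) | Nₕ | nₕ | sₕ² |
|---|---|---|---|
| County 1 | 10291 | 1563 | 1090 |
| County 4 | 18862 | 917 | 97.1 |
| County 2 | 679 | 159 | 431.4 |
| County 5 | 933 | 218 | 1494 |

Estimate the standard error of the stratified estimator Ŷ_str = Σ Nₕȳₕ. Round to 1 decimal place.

Var(Ŷ_str) = Σₕ Nₕ²(1 − fₕ)sₕ²/nₕ.
County 1: 10291²·(1 − 1563/10291)·1090/1563 = 6.2638282 × 10^7.
County 4: 18862²·(1 − 917/18862)·97.1/917 = 3.5841081 × 10^7.
County 2: 679²·(1 − 159/679)·431.4/159 = 957979.32.
County 5: 933²·(1 − 218/933)·1494/218 = 4.5717428 × 10^6.
Sum = 1.0400909 × 10^8.
SE = √(1.0400909 × 10^8) = 10198.5.

10198.5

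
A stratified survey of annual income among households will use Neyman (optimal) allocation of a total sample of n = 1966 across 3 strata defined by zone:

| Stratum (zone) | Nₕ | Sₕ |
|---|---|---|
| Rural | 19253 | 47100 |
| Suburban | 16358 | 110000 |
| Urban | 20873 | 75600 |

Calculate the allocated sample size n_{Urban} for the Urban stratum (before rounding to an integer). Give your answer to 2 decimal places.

Neyman allocation: nₕ = n·NₕSₕ / Σⱼ NⱼSⱼ.
Σ NⱼSⱼ = 19253·47100 + 16358·110000 + 20873·75600 = 4.2841951 × 10^9.
n_{Urban} = 1966·20873·75600 / (4.2841951 × 10^9) = 724.14.

724.14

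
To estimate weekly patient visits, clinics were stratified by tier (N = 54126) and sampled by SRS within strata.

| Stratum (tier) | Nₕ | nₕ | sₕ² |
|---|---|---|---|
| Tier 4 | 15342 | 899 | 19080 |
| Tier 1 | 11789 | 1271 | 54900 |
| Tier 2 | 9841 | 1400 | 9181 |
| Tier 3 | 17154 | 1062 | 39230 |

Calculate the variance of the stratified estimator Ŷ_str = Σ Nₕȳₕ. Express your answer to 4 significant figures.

Var(Ŷ_str) = Σₕ Nₕ²(1 − fₕ)sₕ²/nₕ.
Tier 4: 15342²·(1 − 899/15342)·19080/899 = 4.7028169 × 10^9.
Tier 1: 11789²·(1 − 1271/11789)·54900/1271 = 5.3559551 × 10^9.
Tier 2: 9841²·(1 − 1400/9841)·9181/1400 = 5.447473 × 10^8.
Tier 3: 17154²·(1 − 1062/17154)·39230/1062 = 1.0196925 × 10^10.
Sum = 2.0800444 × 10^10.

2.080 × 10^10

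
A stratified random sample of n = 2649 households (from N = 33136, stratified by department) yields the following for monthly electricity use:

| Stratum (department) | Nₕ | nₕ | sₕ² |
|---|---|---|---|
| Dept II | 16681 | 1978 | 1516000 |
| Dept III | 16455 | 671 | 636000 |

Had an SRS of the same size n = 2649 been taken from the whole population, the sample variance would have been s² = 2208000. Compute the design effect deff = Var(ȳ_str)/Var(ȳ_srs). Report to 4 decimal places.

Var(ȳ_str) = Σ Wₕ²(1−fₕ)sₕ²/nₕ with Wₕ = Nₕ/33136:
  Dept II: (16681/33136)²·(1−1978/16681)·1516000/1978 = 171.19883
  Dept III: (16455/33136)²·(1−671/16455)·636000/671 = 224.20712
  → Var(ȳ_str) = 395.40595.
Var(ȳ_srs) = (1 − 2649/33136)·2208000/2649 = 766.88761.
deff = 395.40595 / 766.88761 = 0.5156.

0.5156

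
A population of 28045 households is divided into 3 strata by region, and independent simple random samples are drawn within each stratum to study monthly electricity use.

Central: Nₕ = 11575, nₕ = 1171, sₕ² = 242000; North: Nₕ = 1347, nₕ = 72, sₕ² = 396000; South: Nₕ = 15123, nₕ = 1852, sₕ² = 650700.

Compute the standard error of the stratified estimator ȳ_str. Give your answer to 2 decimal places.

Var(ȳ_str) = Σₕ Wₕ²(1 − fₕ)sₕ²/nₕ with Wₕ = Nₕ/N, N = 28045.
Central: Wₕ = 0.41272954; term = 0.41272954²·(1 − 0.10116631)·242000/1171 = 31.642364.
North: Wₕ = 0.04802995; term = 0.04802995²·(1 − 0.05345212)·396000/72 = 12.009629.
South: Wₕ = 0.53924051; term = 0.53924051²·(1 − 0.12246247)·650700/1852 = 89.654179.
Sum = 133.30617.
SE = √(133.30617) = 11.55.

11.55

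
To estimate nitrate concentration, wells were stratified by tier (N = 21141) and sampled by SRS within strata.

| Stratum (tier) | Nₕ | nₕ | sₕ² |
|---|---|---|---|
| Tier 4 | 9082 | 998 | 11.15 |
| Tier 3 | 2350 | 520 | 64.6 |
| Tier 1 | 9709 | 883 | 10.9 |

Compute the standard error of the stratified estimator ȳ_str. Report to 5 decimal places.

Var(ȳ_str) = Σₕ Wₕ²(1 − fₕ)sₕ²/nₕ with Wₕ = Nₕ/N, N = 21141.
Tier 4: Wₕ = 0.42959179; term = 0.42959179²·(1 − 0.10988769)·11.15/998 = 0.0018352747.
Tier 3: Wₕ = 0.11115841; term = 0.11115841²·(1 − 0.22127660)·64.6/520 = 0.0011953555.
Tier 1: Wₕ = 0.45924980; term = 0.45924980²·(1 − 0.09094654)·10.9/883 = 0.0023667543.
Sum = 0.0053973845.
SE = √(0.0053973845) = 0.07347.

0.07347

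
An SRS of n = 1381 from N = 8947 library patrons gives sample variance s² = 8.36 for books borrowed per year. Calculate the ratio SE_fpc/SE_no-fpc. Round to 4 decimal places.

f = n/N = 1381/8947 = 0.15435341.
SE_no-fpc = √(s²/n) = 0.077804784; SE_fpc = √((1−f)s²/n) = 0.071548536.
Ratio = √(1−f) = 0.91959044.

0.9196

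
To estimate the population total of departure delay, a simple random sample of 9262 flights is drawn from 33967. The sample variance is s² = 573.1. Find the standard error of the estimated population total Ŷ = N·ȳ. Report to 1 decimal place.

Var(Ŷ) = N²·Var(ȳ) = N²·(1 − n/N)·s²/n.
f = 9262/33967 = 0.27267642; Var(ȳ) = 0.72732358·573.1/9262 = 0.045004226.
Var(Ŷ) = 33967² · 0.045004226 = 5.1923945 × 10^7.
SE(Ŷ) = √(5.1923945 × 10^7) = 7205.8.

7205.8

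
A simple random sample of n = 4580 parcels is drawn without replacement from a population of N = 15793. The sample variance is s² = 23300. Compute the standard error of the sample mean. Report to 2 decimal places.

1.90

Under SRS without replacement, Var(ȳ) = (1 − f)·s²/n with f = n/N = 4580/15793 = 0.29000190.
Var(ȳ) = (1 − 0.29000190)·23300/4580 = 0.70999810·5.0873362 = 3.6119991.
SE(ȳ) = √(3.6119991) = 1.90.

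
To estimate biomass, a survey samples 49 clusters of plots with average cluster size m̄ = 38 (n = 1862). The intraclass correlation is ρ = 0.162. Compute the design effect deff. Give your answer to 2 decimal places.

6.99

deff = 1 + (38 − 1)·0.162 = 1 + 5.994 = 6.994.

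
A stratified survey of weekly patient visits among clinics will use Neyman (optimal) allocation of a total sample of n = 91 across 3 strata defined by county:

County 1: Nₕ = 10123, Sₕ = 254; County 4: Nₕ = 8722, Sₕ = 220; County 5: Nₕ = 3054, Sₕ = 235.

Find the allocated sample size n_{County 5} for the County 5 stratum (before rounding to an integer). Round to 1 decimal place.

Neyman allocation: nₕ = n·NₕSₕ / Σⱼ NⱼSⱼ.
Σ NⱼSⱼ = 10123·254 + 8722·220 + 3054·235 = 5.207772 × 10^6.
n_{County 5} = 91·3054·235 / (5.207772 × 10^6) = 12.5.

12.5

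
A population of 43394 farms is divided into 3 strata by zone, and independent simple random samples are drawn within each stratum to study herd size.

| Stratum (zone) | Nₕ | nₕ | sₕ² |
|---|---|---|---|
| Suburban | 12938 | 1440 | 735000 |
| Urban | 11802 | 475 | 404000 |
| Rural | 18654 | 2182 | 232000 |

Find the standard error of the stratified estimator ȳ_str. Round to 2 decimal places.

10.87

Var(ȳ_str) = Σₕ Wₕ²(1 − fₕ)sₕ²/nₕ with Wₕ = Nₕ/N, N = 43394.
Suburban: Wₕ = 0.29815182; term = 0.29815182²·(1 − 0.11130005)·735000/1440 = 40.323194.
Urban: Wₕ = 0.27197308; term = 0.27197308²·(1 − 0.04024742)·404000/475 = 60.380805.
Rural: Wₕ = 0.42987510; term = 0.42987510²·(1 − 0.11697223)·232000/2182 = 17.349708.
Sum = 118.05371.
SE = √(118.05371) = 10.87.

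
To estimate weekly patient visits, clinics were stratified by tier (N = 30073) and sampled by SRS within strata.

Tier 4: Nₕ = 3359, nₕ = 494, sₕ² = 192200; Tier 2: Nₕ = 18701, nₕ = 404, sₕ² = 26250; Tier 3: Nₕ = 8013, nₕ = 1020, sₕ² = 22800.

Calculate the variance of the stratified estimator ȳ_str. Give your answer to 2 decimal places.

30.11

Var(ȳ_str) = Σₕ Wₕ²(1 − fₕ)sₕ²/nₕ with Wₕ = Nₕ/N, N = 30073.
Tier 4: Wₕ = 0.11169488; term = 0.11169488²·(1 − 0.14706758)·192200/494 = 4.1400688.
Tier 2: Wₕ = 0.62185349; term = 0.62185349²·(1 − 0.02160312)·26250/404 = 24.583242.
Tier 3: Wₕ = 0.26645163; term = 0.26645163²·(1 − 0.12729315)·22800/1020 = 1.3849683.
Sum = 30.108279.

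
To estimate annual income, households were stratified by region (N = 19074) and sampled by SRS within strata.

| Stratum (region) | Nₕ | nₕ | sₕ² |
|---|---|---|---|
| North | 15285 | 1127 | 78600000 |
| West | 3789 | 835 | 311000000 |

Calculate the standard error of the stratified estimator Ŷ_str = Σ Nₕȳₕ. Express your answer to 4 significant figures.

4.389 × 10^6

Var(Ŷ_str) = Σₕ Nₕ²(1 − fₕ)sₕ²/nₕ.
North: 15285²·(1 − 1127/15285)·78600000/1127 = 1.5092667 × 10^13.
West: 3789²·(1 − 835/3789)·311000000/835 = 4.1687803 × 10^12.
Sum = 1.9261447 × 10^13.
SE = √(1.9261447 × 10^13) = 4.389 × 10^6.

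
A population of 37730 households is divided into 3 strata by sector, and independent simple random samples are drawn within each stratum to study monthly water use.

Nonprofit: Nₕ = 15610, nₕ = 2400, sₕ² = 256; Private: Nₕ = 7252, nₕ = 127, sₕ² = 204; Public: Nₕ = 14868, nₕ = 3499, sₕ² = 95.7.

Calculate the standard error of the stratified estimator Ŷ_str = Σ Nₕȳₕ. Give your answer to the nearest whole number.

10470

Var(Ŷ_str) = Σₕ Nₕ²(1 − fₕ)sₕ²/nₕ.
Nonprofit: 15610²·(1 − 2400/15610)·256/2400 = 2.1995531 × 10^7.
Private: 7252²·(1 − 127/7252)·204/127 = 8.2998283 × 10^7.
Public: 14868²·(1 − 3499/14868)·95.7/3499 = 4.6232014 × 10^6.
Sum = 1.0961702 × 10^8.
SE = √(1.0961702 × 10^8) = 10470.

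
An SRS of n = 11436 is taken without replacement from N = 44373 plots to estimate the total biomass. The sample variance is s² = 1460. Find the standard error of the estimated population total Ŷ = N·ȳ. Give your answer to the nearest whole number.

Var(Ŷ) = N²·Var(ȳ) = N²·(1 − n/N)·s²/n.
f = 11436/44373 = 0.25772429; Var(ȳ) = 0.74227571·1460/11436 = 0.094764125.
Var(Ŷ) = 44373² · 0.094764125 = 1.8658707 × 10^8.
SE(Ŷ) = √(1.8658707 × 10^8) = 13660.

13660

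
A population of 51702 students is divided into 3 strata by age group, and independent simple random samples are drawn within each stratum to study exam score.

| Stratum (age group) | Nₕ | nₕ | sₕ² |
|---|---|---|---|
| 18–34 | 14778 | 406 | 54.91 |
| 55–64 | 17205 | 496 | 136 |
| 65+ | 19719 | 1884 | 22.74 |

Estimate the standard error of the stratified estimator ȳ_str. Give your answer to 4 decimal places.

Var(ȳ_str) = Σₕ Wₕ²(1 − fₕ)sₕ²/nₕ with Wₕ = Nₕ/N, N = 51702.
18–34: Wₕ = 0.28583034; term = 0.28583034²·(1 − 0.02747327)·54.91/406 = 0.01074592.
55–64: Wₕ = 0.33277243; term = 0.33277243²·(1 − 0.02882883)·136/496 = 0.02948816.
65+: Wₕ = 0.38139724; term = 0.38139724²·(1 − 0.09554237)·22.74/1884 = 0.0015880087.
Sum = 0.041822089.
SE = √(0.041822089) = 0.2045.

0.2045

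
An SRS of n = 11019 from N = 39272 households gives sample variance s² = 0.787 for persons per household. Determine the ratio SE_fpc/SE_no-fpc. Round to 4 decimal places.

0.8482

f = n/N = 11019/39272 = 0.28058158.
SE_no-fpc = √(s²/n) = 0.008451159; SE_fpc = √((1−f)s²/n) = 0.0071681494.
Ratio = √(1−f) = 0.84818537.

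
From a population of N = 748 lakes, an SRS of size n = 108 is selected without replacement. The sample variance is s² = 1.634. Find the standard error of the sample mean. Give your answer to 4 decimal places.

0.1138

Under SRS without replacement, Var(ȳ) = (1 − f)·s²/n with f = n/N = 108/748 = 0.14438503.
Var(ȳ) = (1 − 0.14438503)·1.634/108 = 0.85561497·0.01512963 = 0.012945138.
SE(ȳ) = √(0.012945138) = 0.1138.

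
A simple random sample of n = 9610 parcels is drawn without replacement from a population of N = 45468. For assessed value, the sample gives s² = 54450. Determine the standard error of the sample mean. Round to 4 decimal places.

2.1139

Under SRS without replacement, Var(ȳ) = (1 − f)·s²/n with f = n/N = 9610/45468 = 0.21135744.
Var(ȳ) = (1 − 0.21135744)·54450/9610 = 0.78864256·5.6659729 = 4.4684274.
SE(ȳ) = √(4.4684274) = 2.1139.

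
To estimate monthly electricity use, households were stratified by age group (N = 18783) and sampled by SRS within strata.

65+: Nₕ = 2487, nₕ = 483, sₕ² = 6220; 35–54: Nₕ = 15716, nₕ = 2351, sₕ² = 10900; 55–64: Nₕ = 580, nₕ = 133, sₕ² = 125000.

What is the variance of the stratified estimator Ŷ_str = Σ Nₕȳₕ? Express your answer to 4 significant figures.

1.282 × 10^9

Var(Ŷ_str) = Σₕ Nₕ²(1 − fₕ)sₕ²/nₕ.
65+: 2487²·(1 − 483/2487)·6220/483 = 6.4182519 × 10^7.
35–54: 15716²·(1 − 2351/15716)·10900/2351 = 9.7383382 × 10^8.
55–64: 580²·(1 − 133/580)·125000/133 = 2.4366541 × 10^8.
Sum = 1.2816817 × 10^9.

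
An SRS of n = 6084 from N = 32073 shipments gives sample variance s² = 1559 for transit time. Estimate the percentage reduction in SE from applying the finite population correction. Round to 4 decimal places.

f = n/N = 6084/32073 = 0.18969226.
SE_no-fpc = √(s²/n) = 0.50620736; SE_fpc = √((1−f)s²/n) = 0.45567316.
Ratio = √(1−f) = 0.90017095. Reduction = 100·(1 − 0.90017095) = 9.9829%.

9.9829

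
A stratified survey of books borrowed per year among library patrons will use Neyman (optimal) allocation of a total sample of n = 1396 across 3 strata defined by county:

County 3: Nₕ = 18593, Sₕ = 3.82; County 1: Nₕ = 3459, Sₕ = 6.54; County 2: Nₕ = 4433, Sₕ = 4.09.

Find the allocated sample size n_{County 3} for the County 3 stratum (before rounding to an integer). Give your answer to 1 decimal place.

Neyman allocation: nₕ = n·NₕSₕ / Σⱼ NⱼSⱼ.
Σ NⱼSⱼ = 18593·3.82 + 3459·6.54 + 4433·4.09 = 111778.09.
n_{County 3} = 1396·18593·3.82 / 111778.09 = 887.0.

887.0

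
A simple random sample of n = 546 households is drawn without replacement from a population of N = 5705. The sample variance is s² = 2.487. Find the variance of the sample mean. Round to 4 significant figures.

0.004119

Under SRS without replacement, Var(ȳ) = (1 − f)·s²/n with f = n/N = 546/5705 = 0.09570552.
Var(ȳ) = (1 − 0.09570552)·2.487/546 = 0.90429448·0.0045549451 = 0.0041190117.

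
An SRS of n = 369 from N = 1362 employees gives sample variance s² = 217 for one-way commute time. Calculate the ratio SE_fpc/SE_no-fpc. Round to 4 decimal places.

0.8539

f = n/N = 369/1362 = 0.27092511.
SE_no-fpc = √(s²/n) = 0.76686106; SE_fpc = √((1−f)s²/n) = 0.65479108.
Ratio = √(1−f) = 0.85385882.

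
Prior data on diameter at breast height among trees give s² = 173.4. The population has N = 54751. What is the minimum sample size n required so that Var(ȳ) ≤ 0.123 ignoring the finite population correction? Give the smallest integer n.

1410

Without fpc, n₀ = s²/D = 173.4/0.123 = 1409.7561.
Rounding up, n = 1410.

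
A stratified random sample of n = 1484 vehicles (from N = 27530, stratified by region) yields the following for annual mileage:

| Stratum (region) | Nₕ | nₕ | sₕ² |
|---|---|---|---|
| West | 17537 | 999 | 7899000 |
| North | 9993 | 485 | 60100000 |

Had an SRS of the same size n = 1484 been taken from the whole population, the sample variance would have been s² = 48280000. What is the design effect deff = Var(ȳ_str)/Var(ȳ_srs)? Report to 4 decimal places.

Var(ȳ_str) = Σ Wₕ²(1−fₕ)sₕ²/nₕ with Wₕ = Nₕ/27530:
  West: (17537/27530)²·(1−999/17537)·7899000/999 = 3025.7462
  North: (9993/27530)²·(1−485/9993)·60100000/485 = 15534.789
  → Var(ȳ_str) = 18560.535.
Var(ȳ_srs) = (1 − 1484/27530)·48280000/1484 = 30779.97.
deff = 18560.535 / 30779.97 = 0.6030.

0.6030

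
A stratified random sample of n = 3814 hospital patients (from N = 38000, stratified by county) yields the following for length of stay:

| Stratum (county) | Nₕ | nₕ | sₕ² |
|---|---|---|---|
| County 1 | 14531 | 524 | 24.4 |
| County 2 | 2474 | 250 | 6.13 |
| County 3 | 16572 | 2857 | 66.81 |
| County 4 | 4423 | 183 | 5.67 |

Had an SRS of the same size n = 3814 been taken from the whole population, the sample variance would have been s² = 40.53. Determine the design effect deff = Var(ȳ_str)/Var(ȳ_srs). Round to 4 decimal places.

1.1234

Var(ȳ_str) = Σ Wₕ²(1−fₕ)sₕ²/nₕ with Wₕ = Nₕ/38000:
  County 1: (14531/38000)²·(1−524/14531)·24.4/524 = 0.0065634469
  County 2: (2474/38000)²·(1−250/2474)·6.13/250 = 9.3430302 × 10^-5
  County 3: (16572/38000)²·(1−2857/16572)·66.81/2857 = 0.0036807369
  County 4: (4423/38000)²·(1−183/4423)·5.67/183 = 4.0239036 × 10^-4
  → Var(ȳ_str) = 0.010740004.
Var(ȳ_srs) = (1 − 3814/38000)·40.53/3814 = 0.0095600598.
deff = 0.010740004 / 0.0095600598 = 1.1234.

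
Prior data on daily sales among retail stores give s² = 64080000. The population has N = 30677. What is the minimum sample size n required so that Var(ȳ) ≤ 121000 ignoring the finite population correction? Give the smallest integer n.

530

Without fpc, n₀ = s²/D = 64080000/121000 = 529.5868.
Rounding up, n = 530.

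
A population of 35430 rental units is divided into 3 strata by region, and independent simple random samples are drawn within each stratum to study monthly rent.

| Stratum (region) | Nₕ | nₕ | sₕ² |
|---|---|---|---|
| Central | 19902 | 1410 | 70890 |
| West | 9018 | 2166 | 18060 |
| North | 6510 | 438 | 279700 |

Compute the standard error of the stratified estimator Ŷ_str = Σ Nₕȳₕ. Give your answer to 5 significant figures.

210380

Var(Ŷ_str) = Σₕ Nₕ²(1 − fₕ)sₕ²/nₕ.
Central: 19902²·(1 − 1410/19902)·70890/1410 = 1.8503184 × 10^10.
West: 9018²·(1 − 2166/9018)·18060/2166 = 5.1521308 × 10^8.
North: 6510²·(1 − 438/6510)·279700/438 = 2.5242427 × 10^10.
Sum = 4.4260824 × 10^10.
SE = √(4.4260824 × 10^10) = 210380.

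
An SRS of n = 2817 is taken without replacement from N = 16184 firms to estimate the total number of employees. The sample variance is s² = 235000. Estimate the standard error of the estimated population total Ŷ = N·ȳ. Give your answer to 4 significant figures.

134300

Var(Ŷ) = N²·Var(ȳ) = N²·(1 − n/N)·s²/n.
f = 2817/16184 = 0.17406080; Var(ȳ) = 0.82593920·235000/2817 = 68.901566.
Var(Ŷ) = 16184² · 68.901566 = 1.8046826 × 10^10.
SE(Ŷ) = √(1.8046826 × 10^10) = 134300.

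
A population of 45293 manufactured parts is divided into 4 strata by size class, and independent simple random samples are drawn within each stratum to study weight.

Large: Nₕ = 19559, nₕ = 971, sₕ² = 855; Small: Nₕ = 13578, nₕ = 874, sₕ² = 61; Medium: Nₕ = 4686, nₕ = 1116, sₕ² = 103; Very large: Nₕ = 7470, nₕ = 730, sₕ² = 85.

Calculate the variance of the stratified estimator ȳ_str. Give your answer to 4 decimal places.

0.1655

Var(ȳ_str) = Σₕ Wₕ²(1 − fₕ)sₕ²/nₕ with Wₕ = Nₕ/N, N = 45293.
Large: Wₕ = 0.43183273; term = 0.43183273²·(1 − 0.04964466)·855/971 = 0.15605009.
Small: Wₕ = 0.29978142; term = 0.29978142²·(1 − 0.06436883)·61/874 = 0.0058685731.
Medium: Wₕ = 0.10345970; term = 0.10345970²·(1 − 0.23815621)·103/1116 = 7.5262971 × 10^-4.
Very large: Wₕ = 0.16492615; term = 0.16492615²·(1 − 0.09772423)·85/730 = 0.0028576852.
Sum = 0.16552898.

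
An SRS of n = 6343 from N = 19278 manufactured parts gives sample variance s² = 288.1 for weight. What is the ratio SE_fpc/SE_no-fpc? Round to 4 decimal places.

0.8191

f = n/N = 6343/19278 = 0.32902791.
SE_no-fpc = √(s²/n) = 0.21312003; SE_fpc = √((1−f)s²/n) = 0.17457277.
Ratio = √(1−f) = 0.81912886.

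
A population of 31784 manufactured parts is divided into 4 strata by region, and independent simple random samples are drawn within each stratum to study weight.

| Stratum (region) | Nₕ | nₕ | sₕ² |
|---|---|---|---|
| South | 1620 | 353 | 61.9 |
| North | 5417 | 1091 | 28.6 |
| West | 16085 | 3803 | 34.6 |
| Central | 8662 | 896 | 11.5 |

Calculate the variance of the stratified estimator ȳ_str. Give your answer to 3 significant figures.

0.00360

Var(ȳ_str) = Σₕ Wₕ²(1 − fₕ)sₕ²/nₕ with Wₕ = Nₕ/N, N = 31784.
South: Wₕ = 0.05096904; term = 0.05096904²·(1 − 0.21790123)·61.9/353 = 3.562792 × 10^-4.
North: Wₕ = 0.17043166; term = 0.17043166²·(1 − 0.20140299)·28.6/1091 = 6.0809233 × 10^-4.
West: Wₕ = 0.50607224; term = 0.50607224²·(1 − 0.23643146)·34.6/3803 = 0.001779192.
Central: Wₕ = 0.27252706; term = 0.27252706²·(1 − 0.10344031)·11.5/896 = 8.5464999 × 10^-4.
Sum = 0.0035982135.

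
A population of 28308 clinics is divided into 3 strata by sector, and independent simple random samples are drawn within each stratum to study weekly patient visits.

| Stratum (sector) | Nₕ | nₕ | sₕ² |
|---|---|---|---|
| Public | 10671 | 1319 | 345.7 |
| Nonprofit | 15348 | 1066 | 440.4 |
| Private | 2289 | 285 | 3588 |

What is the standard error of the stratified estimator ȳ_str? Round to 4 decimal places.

0.4666

Var(ȳ_str) = Σₕ Wₕ²(1 − fₕ)sₕ²/nₕ with Wₕ = Nₕ/N, N = 28308.
Public: Wₕ = 0.37696058; term = 0.37696058²·(1 − 0.12360604)·345.7/1319 = 0.032639675.
Nonprofit: Wₕ = 0.54217889; term = 0.54217889²·(1 − 0.06945530)·440.4/1066 = 0.11300887.
Private: Wₕ = 0.08086053; term = 0.08086053²·(1 − 0.12450852)·3588/285 = 0.07206638.
Sum = 0.21771493.
SE = √(0.21771493) = 0.4666.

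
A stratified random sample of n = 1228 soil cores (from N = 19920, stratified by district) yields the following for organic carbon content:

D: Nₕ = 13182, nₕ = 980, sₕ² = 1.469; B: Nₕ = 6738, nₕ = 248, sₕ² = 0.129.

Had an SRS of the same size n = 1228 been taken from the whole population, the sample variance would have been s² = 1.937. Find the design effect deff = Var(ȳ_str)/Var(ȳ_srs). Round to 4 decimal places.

Var(ȳ_str) = Σ Wₕ²(1−fₕ)sₕ²/nₕ with Wₕ = Nₕ/19920:
  D: (13182/19920)²·(1−980/13182)·1.469/980 = 6.0761625 × 10^-4
  B: (6738/19920)²·(1−248/6738)·0.129/248 = 5.7323812 × 10^-5
  → Var(ȳ_str) = 6.6494006 × 10^-4.
Var(ȳ_srs) = (1 − 1228/19920)·1.937/1228 = 0.0014801226.
deff = (6.6494006 × 10^-4) / 0.0014801226 = 0.4492.

0.4492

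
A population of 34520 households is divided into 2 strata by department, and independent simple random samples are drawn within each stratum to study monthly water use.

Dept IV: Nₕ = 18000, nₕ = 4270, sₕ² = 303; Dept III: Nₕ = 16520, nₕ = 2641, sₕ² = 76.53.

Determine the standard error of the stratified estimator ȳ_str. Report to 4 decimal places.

Var(ȳ_str) = Σₕ Wₕ²(1 − fₕ)sₕ²/nₕ with Wₕ = Nₕ/N, N = 34520.
Dept IV: Wₕ = 0.52143685; term = 0.52143685²·(1 − 0.23722222)·303/4270 = 0.014716896.
Dept III: Wₕ = 0.47856315; term = 0.47856315²·(1 − 0.15986683)·76.53/2641 = 0.0055755788.
Sum = 0.020292475.
SE = √(0.020292475) = 0.1425.

0.1425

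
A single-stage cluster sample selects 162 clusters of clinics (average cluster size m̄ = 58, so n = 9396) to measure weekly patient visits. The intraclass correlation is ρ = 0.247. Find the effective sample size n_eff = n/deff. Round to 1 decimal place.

623.1

deff = 1 + (58 − 1)·0.247 = 1 + 14.079 = 15.079.
n_eff = 9396 / 15.079 = 623.1.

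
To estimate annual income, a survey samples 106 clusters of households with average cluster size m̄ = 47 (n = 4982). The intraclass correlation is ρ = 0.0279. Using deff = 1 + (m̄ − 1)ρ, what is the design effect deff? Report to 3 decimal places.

2.283

deff = 1 + (47 − 1)·0.0279 = 1 + 1.2834 = 2.2834.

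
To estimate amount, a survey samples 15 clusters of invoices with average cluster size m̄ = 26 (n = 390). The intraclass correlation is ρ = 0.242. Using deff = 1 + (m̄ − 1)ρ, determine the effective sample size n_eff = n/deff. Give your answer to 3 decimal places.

deff = 1 + (26 − 1)·0.242 = 1 + 6.05 = 7.05.
n_eff = 390 / 7.05 = 55.319.

55.319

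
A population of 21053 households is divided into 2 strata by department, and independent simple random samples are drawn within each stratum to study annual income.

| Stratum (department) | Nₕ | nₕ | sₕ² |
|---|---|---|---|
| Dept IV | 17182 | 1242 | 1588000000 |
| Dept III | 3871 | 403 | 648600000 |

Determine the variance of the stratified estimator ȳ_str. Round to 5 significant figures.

838810

Var(ȳ_str) = Σₕ Wₕ²(1 − fₕ)sₕ²/nₕ with Wₕ = Nₕ/N, N = 21053.
Dept IV: Wₕ = 0.81613072; term = 0.81613072²·(1 − 0.07228495)·1588000000/1242 = 790065.24.
Dept III: Wₕ = 0.18386928; term = 0.18386928²·(1 − 0.10410747)·648600000/403 = 48746.807.
Sum = 838812.05.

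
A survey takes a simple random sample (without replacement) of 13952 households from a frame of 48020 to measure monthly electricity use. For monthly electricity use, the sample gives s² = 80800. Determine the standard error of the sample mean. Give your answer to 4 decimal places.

2.0270

Under SRS without replacement, Var(ȳ) = (1 − f)·s²/n with f = n/N = 13952/48020 = 0.29054561.
Var(ȳ) = (1 − 0.29054561)·80800/13952 = 0.70945439·5.7912844 = 4.1086522.
SE(ȳ) = √(4.1086522) = 2.0270.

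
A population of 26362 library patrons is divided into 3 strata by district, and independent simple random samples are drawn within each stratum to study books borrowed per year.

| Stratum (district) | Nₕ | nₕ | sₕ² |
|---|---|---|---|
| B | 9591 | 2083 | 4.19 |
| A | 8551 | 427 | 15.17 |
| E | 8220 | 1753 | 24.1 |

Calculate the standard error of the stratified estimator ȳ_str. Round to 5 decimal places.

Var(ȳ_str) = Σₕ Wₕ²(1 − fₕ)sₕ²/nₕ with Wₕ = Nₕ/N, N = 26362.
B: Wₕ = 0.36381913; term = 0.36381913²·(1 − 0.21718278)·4.19/2083 = 2.0842806 × 10^-4.
A: Wₕ = 0.32436841; term = 0.32436841²·(1 − 0.04993568)·15.17/427 = 0.0035513037.
E: Wₕ = 0.31181246; term = 0.31181246²·(1 − 0.21326034)·24.1/1753 = 0.0010516061.
Sum = 0.0048113379.
SE = √(0.0048113379) = 0.06936.

0.06936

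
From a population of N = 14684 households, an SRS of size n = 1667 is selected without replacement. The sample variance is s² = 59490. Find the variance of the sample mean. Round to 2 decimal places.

Under SRS without replacement, Var(ȳ) = (1 − f)·s²/n with f = n/N = 1667/14684 = 0.11352493.
Var(ȳ) = (1 − 0.11352493)·59490/1667 = 0.88647507·35.686863 = 31.635514.

31.64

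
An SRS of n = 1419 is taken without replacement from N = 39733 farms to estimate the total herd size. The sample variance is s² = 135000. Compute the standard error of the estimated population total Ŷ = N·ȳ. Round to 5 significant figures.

Var(Ŷ) = N²·Var(ȳ) = N²·(1 − n/N)·s²/n.
f = 1419/39733 = 0.03571339; Var(ȳ) = 0.96428661·135000/1419 = 91.739741.
Var(Ŷ) = 39733² · 91.739741 = 1.4483056 × 10^11.
SE(Ŷ) = √(1.4483056 × 10^11) = 380570.

380570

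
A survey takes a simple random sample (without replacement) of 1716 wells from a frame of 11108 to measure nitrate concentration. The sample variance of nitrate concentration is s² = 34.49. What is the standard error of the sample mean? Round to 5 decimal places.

0.13036

Under SRS without replacement, Var(ȳ) = (1 − f)·s²/n with f = n/N = 1716/11108 = 0.15448326.
Var(ȳ) = (1 − 0.15448326)·34.49/1716 = 0.84551674·0.020099068 = 0.016994098.
SE(ȳ) = √(0.016994098) = 0.13036.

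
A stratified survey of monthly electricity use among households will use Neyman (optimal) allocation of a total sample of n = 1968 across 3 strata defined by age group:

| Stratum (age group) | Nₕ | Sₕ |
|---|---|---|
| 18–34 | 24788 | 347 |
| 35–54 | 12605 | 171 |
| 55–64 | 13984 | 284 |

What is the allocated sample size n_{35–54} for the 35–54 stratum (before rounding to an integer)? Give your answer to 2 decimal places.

288.01

Neyman allocation: nₕ = n·NₕSₕ / Σⱼ NⱼSⱼ.
Σ NⱼSⱼ = 24788·347 + 12605·171 + 13984·284 = 1.4728347 × 10^7.
n_{35–54} = 1968·12605·171 / (1.4728347 × 10^7) = 288.01.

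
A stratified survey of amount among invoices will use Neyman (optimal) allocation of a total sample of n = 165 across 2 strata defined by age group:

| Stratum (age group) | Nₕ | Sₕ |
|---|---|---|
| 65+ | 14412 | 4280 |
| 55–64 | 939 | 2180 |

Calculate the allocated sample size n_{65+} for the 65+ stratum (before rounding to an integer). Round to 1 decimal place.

159.7

Neyman allocation: nₕ = n·NₕSₕ / Σⱼ NⱼSⱼ.
Σ NⱼSⱼ = 14412·4280 + 939·2180 = 6.373038 × 10^7.
n_{65+} = 165·14412·4280 / (6.373038 × 10^7) = 159.7.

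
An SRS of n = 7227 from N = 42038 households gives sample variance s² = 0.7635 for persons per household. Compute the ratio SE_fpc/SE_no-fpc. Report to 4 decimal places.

f = n/N = 7227/42038 = 0.17191589.
SE_no-fpc = √(s²/n) = 0.010278399; SE_fpc = √((1−f)s²/n) = 0.0093532538.
Ratio = √(1−f) = 0.90999127.

0.9100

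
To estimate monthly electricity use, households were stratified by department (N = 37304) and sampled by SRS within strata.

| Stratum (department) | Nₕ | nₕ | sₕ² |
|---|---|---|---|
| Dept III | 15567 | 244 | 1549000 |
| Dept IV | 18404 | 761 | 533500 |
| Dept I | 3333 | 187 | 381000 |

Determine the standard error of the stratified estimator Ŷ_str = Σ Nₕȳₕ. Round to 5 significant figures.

1.3279 × 10^6

Var(Ŷ_str) = Σₕ Nₕ²(1 − fₕ)sₕ²/nₕ.
Dept III: 15567²·(1 − 244/15567)·1549000/244 = 1.5142944 × 10^12.
Dept IV: 18404²·(1 − 761/18404)·533500/761 = 2.2763258 × 10^11.
Dept I: 3333²·(1 − 187/3333)·381000/187 = 2.1363746 × 10^10.
Sum = 1.7632907 × 10^12.
SE = √(1.7632907 × 10^12) = 1.3279 × 10^6.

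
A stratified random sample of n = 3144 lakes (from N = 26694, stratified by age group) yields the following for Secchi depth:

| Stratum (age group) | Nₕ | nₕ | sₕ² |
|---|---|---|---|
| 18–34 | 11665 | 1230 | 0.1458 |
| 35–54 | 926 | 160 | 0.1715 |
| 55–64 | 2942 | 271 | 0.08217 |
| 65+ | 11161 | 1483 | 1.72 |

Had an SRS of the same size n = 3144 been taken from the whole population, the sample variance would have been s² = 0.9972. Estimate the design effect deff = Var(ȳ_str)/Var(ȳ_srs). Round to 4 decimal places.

Var(ȳ_str) = Σ Wₕ²(1−fₕ)sₕ²/nₕ with Wₕ = Nₕ/26694:
  18–34: (11665/26694)²·(1−1230/11665)·0.1458/1230 = 2.024894 × 10^-5
  35–54: (926/26694)²·(1−160/926)·0.1715/160 = 1.0669808 × 10^-6
  55–64: (2942/26694)²·(1−271/2942)·0.08217/271 = 3.3437457 × 10^-6
  65+: (11161/26694)²·(1−1483/11161)·1.72/1483 = 1.7581208 × 10^-4
  → Var(ȳ_str) = 2.0047175 × 10^-4.
Var(ȳ_srs) = (1 − 3144/26694)·0.9972/3144 = 2.7981886 × 10^-4.
deff = (2.0047175 × 10^-4) / (2.7981886 × 10^-4) = 0.7164.

0.7164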